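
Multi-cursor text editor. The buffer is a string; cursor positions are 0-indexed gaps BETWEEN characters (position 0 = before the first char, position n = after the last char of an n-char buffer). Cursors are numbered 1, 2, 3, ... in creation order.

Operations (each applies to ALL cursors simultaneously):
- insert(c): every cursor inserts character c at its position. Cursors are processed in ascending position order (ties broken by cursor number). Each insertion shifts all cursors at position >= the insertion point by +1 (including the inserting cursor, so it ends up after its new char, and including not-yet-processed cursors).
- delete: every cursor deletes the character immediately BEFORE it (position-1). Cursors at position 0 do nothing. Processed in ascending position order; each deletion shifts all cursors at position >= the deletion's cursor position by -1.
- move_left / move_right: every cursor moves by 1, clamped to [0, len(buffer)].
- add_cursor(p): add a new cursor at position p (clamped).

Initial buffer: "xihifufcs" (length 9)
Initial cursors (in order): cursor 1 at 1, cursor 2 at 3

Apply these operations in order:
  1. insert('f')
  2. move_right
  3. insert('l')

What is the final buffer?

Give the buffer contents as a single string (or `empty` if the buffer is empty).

Answer: xfilhfilfufcs

Derivation:
After op 1 (insert('f')): buffer="xfihfifufcs" (len 11), cursors c1@2 c2@5, authorship .1..2......
After op 2 (move_right): buffer="xfihfifufcs" (len 11), cursors c1@3 c2@6, authorship .1..2......
After op 3 (insert('l')): buffer="xfilhfilfufcs" (len 13), cursors c1@4 c2@8, authorship .1.1.2.2.....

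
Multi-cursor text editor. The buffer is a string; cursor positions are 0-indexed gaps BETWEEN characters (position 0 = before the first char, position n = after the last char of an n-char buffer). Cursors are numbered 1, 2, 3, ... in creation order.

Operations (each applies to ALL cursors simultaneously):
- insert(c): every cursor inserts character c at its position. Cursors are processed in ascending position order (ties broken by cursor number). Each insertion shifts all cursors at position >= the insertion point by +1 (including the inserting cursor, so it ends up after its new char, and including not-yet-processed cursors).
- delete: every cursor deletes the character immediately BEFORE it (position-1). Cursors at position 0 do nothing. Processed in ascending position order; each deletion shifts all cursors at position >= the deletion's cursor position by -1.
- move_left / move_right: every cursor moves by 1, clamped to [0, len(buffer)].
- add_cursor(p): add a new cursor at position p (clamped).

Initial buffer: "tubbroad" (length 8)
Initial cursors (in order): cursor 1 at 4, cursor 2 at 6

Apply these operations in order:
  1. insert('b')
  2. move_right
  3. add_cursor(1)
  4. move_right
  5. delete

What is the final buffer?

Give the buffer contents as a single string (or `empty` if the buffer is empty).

After op 1 (insert('b')): buffer="tubbbrobad" (len 10), cursors c1@5 c2@8, authorship ....1..2..
After op 2 (move_right): buffer="tubbbrobad" (len 10), cursors c1@6 c2@9, authorship ....1..2..
After op 3 (add_cursor(1)): buffer="tubbbrobad" (len 10), cursors c3@1 c1@6 c2@9, authorship ....1..2..
After op 4 (move_right): buffer="tubbbrobad" (len 10), cursors c3@2 c1@7 c2@10, authorship ....1..2..
After op 5 (delete): buffer="tbbbrba" (len 7), cursors c3@1 c1@5 c2@7, authorship ...1.2.

Answer: tbbbrba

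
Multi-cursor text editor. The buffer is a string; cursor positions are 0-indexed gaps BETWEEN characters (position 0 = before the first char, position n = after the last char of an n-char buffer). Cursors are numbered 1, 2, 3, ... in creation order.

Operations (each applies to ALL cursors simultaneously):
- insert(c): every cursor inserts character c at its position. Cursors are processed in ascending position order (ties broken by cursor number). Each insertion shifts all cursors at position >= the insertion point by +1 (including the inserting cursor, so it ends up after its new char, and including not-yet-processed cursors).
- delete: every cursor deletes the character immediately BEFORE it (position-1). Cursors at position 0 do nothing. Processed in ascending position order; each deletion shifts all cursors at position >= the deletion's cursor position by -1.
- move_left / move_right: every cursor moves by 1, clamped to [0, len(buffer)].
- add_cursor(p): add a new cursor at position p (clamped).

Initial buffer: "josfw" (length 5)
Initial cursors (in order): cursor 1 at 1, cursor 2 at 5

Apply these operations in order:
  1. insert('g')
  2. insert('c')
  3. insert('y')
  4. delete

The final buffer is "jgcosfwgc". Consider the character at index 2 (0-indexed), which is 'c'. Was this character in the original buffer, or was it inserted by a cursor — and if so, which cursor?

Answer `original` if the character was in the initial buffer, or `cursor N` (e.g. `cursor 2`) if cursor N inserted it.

Answer: cursor 1

Derivation:
After op 1 (insert('g')): buffer="jgosfwg" (len 7), cursors c1@2 c2@7, authorship .1....2
After op 2 (insert('c')): buffer="jgcosfwgc" (len 9), cursors c1@3 c2@9, authorship .11....22
After op 3 (insert('y')): buffer="jgcyosfwgcy" (len 11), cursors c1@4 c2@11, authorship .111....222
After op 4 (delete): buffer="jgcosfwgc" (len 9), cursors c1@3 c2@9, authorship .11....22
Authorship (.=original, N=cursor N): . 1 1 . . . . 2 2
Index 2: author = 1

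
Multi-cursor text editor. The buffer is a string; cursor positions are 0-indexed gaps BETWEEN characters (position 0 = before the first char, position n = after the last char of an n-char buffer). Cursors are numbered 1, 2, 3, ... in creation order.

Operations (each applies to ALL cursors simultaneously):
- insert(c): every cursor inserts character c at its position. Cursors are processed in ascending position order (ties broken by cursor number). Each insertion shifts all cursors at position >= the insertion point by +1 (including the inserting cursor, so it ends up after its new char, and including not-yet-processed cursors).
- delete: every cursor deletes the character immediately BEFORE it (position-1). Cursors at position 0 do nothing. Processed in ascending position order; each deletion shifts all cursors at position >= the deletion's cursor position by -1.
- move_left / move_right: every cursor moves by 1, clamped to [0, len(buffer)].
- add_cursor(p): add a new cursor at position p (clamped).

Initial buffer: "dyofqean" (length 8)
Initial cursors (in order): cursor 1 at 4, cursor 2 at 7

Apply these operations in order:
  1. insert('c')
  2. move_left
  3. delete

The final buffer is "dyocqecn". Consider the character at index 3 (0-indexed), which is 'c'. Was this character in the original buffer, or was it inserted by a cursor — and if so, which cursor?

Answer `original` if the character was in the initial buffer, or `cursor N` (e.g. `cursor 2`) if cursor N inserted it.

After op 1 (insert('c')): buffer="dyofcqeacn" (len 10), cursors c1@5 c2@9, authorship ....1...2.
After op 2 (move_left): buffer="dyofcqeacn" (len 10), cursors c1@4 c2@8, authorship ....1...2.
After op 3 (delete): buffer="dyocqecn" (len 8), cursors c1@3 c2@6, authorship ...1..2.
Authorship (.=original, N=cursor N): . . . 1 . . 2 .
Index 3: author = 1

Answer: cursor 1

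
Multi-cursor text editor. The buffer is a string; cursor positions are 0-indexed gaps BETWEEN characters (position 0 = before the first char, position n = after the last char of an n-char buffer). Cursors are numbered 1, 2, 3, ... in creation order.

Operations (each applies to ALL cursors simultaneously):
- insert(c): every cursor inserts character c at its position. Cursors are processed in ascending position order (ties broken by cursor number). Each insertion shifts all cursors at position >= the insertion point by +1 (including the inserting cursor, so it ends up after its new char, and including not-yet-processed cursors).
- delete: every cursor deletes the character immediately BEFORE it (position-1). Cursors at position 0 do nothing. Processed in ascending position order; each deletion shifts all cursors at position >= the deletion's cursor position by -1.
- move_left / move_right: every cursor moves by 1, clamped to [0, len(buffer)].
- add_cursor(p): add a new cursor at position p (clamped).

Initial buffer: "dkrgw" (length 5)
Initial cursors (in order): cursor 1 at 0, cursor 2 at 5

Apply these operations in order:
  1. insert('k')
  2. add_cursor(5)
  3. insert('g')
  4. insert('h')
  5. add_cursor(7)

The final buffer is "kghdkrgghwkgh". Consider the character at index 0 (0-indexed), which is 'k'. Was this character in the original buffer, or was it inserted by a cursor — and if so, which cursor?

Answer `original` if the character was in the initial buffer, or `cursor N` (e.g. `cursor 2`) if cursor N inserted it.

Answer: cursor 1

Derivation:
After op 1 (insert('k')): buffer="kdkrgwk" (len 7), cursors c1@1 c2@7, authorship 1.....2
After op 2 (add_cursor(5)): buffer="kdkrgwk" (len 7), cursors c1@1 c3@5 c2@7, authorship 1.....2
After op 3 (insert('g')): buffer="kgdkrggwkg" (len 10), cursors c1@2 c3@7 c2@10, authorship 11....3.22
After op 4 (insert('h')): buffer="kghdkrgghwkgh" (len 13), cursors c1@3 c3@9 c2@13, authorship 111....33.222
After op 5 (add_cursor(7)): buffer="kghdkrgghwkgh" (len 13), cursors c1@3 c4@7 c3@9 c2@13, authorship 111....33.222
Authorship (.=original, N=cursor N): 1 1 1 . . . . 3 3 . 2 2 2
Index 0: author = 1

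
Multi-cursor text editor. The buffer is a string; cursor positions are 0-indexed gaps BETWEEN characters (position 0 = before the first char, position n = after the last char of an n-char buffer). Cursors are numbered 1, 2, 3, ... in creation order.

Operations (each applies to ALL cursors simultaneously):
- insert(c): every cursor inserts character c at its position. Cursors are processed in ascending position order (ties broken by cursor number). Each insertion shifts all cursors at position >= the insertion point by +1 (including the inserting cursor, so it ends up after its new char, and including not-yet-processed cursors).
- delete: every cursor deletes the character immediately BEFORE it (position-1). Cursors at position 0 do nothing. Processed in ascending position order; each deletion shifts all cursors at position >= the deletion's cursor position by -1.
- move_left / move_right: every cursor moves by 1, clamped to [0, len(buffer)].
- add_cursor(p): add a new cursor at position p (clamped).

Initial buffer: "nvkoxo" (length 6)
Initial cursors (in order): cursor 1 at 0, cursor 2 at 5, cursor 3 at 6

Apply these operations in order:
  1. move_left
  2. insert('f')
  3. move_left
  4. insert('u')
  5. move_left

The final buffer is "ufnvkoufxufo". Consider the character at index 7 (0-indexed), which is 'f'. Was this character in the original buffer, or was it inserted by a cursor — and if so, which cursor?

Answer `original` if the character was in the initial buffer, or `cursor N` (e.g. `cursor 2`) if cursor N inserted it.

Answer: cursor 2

Derivation:
After op 1 (move_left): buffer="nvkoxo" (len 6), cursors c1@0 c2@4 c3@5, authorship ......
After op 2 (insert('f')): buffer="fnvkofxfo" (len 9), cursors c1@1 c2@6 c3@8, authorship 1....2.3.
After op 3 (move_left): buffer="fnvkofxfo" (len 9), cursors c1@0 c2@5 c3@7, authorship 1....2.3.
After op 4 (insert('u')): buffer="ufnvkoufxufo" (len 12), cursors c1@1 c2@7 c3@10, authorship 11....22.33.
After op 5 (move_left): buffer="ufnvkoufxufo" (len 12), cursors c1@0 c2@6 c3@9, authorship 11....22.33.
Authorship (.=original, N=cursor N): 1 1 . . . . 2 2 . 3 3 .
Index 7: author = 2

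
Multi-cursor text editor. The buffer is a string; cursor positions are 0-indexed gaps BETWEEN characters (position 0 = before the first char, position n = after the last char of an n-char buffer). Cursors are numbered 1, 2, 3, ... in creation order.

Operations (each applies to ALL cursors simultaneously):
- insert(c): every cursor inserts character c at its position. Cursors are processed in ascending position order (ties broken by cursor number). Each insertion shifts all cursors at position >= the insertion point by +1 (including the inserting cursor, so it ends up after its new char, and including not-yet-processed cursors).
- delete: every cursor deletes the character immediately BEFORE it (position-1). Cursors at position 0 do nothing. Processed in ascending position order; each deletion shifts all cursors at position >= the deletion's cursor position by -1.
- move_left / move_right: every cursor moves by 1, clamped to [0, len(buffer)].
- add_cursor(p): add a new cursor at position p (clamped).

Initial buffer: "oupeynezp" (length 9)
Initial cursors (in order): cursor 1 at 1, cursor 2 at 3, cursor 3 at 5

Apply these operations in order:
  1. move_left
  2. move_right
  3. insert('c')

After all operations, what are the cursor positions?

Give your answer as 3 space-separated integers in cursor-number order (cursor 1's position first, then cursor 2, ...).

After op 1 (move_left): buffer="oupeynezp" (len 9), cursors c1@0 c2@2 c3@4, authorship .........
After op 2 (move_right): buffer="oupeynezp" (len 9), cursors c1@1 c2@3 c3@5, authorship .........
After op 3 (insert('c')): buffer="ocupceycnezp" (len 12), cursors c1@2 c2@5 c3@8, authorship .1..2..3....

Answer: 2 5 8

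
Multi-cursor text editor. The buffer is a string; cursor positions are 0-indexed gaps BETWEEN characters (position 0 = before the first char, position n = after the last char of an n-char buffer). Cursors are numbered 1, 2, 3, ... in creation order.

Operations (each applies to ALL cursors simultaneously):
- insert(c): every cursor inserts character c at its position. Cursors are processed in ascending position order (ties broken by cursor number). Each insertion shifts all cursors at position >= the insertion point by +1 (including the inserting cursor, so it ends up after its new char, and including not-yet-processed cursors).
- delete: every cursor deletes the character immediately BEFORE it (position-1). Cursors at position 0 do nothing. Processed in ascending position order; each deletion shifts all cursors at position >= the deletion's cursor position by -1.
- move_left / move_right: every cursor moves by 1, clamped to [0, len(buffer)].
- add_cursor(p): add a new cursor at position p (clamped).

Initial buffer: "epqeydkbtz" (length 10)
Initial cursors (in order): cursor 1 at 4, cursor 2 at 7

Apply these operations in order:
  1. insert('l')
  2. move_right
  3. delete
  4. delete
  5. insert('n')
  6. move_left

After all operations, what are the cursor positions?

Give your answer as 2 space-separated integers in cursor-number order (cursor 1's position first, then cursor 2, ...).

After op 1 (insert('l')): buffer="epqelydklbtz" (len 12), cursors c1@5 c2@9, authorship ....1...2...
After op 2 (move_right): buffer="epqelydklbtz" (len 12), cursors c1@6 c2@10, authorship ....1...2...
After op 3 (delete): buffer="epqeldkltz" (len 10), cursors c1@5 c2@8, authorship ....1..2..
After op 4 (delete): buffer="epqedktz" (len 8), cursors c1@4 c2@6, authorship ........
After op 5 (insert('n')): buffer="epqendkntz" (len 10), cursors c1@5 c2@8, authorship ....1..2..
After op 6 (move_left): buffer="epqendkntz" (len 10), cursors c1@4 c2@7, authorship ....1..2..

Answer: 4 7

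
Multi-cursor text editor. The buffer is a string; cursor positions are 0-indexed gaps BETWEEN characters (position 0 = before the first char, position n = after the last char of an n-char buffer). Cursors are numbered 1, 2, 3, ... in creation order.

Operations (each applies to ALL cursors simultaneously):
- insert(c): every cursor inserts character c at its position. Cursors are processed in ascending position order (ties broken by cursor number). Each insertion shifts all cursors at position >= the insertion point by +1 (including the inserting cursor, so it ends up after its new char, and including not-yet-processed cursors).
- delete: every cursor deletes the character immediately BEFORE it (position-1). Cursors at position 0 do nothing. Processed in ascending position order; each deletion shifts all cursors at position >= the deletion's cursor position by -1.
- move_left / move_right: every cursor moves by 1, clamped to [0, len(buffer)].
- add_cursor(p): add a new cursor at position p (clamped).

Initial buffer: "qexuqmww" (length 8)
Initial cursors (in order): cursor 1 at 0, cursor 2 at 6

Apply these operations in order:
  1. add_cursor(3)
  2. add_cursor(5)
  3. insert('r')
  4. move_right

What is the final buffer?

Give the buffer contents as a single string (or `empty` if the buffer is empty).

Answer: rqexruqrmrww

Derivation:
After op 1 (add_cursor(3)): buffer="qexuqmww" (len 8), cursors c1@0 c3@3 c2@6, authorship ........
After op 2 (add_cursor(5)): buffer="qexuqmww" (len 8), cursors c1@0 c3@3 c4@5 c2@6, authorship ........
After op 3 (insert('r')): buffer="rqexruqrmrww" (len 12), cursors c1@1 c3@5 c4@8 c2@10, authorship 1...3..4.2..
After op 4 (move_right): buffer="rqexruqrmrww" (len 12), cursors c1@2 c3@6 c4@9 c2@11, authorship 1...3..4.2..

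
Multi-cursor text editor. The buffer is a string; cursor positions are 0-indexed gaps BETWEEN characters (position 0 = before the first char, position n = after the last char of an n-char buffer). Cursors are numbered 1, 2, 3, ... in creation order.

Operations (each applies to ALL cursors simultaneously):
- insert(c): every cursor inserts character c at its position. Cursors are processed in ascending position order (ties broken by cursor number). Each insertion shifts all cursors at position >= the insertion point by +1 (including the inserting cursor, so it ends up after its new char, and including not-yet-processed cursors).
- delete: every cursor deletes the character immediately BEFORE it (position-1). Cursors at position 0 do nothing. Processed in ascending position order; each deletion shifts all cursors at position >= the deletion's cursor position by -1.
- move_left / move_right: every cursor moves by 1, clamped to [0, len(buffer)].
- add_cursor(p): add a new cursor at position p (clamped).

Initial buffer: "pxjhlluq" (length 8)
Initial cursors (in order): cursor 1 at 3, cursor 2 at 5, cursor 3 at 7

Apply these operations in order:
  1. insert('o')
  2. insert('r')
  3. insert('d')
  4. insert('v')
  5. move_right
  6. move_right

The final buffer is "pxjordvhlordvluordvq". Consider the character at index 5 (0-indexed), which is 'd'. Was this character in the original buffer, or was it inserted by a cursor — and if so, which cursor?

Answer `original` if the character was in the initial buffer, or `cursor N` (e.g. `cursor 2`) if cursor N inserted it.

Answer: cursor 1

Derivation:
After op 1 (insert('o')): buffer="pxjohloluoq" (len 11), cursors c1@4 c2@7 c3@10, authorship ...1..2..3.
After op 2 (insert('r')): buffer="pxjorhlorluorq" (len 14), cursors c1@5 c2@9 c3@13, authorship ...11..22..33.
After op 3 (insert('d')): buffer="pxjordhlordluordq" (len 17), cursors c1@6 c2@11 c3@16, authorship ...111..222..333.
After op 4 (insert('v')): buffer="pxjordvhlordvluordvq" (len 20), cursors c1@7 c2@13 c3@19, authorship ...1111..2222..3333.
After op 5 (move_right): buffer="pxjordvhlordvluordvq" (len 20), cursors c1@8 c2@14 c3@20, authorship ...1111..2222..3333.
After op 6 (move_right): buffer="pxjordvhlordvluordvq" (len 20), cursors c1@9 c2@15 c3@20, authorship ...1111..2222..3333.
Authorship (.=original, N=cursor N): . . . 1 1 1 1 . . 2 2 2 2 . . 3 3 3 3 .
Index 5: author = 1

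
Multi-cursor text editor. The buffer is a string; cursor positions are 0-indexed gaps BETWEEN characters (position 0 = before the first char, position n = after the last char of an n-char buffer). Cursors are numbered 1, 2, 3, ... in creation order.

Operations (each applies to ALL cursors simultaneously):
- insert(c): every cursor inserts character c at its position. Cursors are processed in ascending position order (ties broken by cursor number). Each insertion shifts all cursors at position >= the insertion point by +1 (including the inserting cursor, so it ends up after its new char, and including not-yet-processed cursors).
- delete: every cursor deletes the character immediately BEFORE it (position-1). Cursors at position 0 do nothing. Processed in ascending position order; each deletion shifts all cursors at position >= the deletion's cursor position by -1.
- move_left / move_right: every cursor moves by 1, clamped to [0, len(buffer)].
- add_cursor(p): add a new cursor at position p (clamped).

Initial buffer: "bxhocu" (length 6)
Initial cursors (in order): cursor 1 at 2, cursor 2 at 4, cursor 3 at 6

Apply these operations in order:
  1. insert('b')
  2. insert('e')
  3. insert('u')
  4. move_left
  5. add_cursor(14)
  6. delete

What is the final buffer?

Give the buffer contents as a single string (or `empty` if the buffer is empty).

After op 1 (insert('b')): buffer="bxbhobcub" (len 9), cursors c1@3 c2@6 c3@9, authorship ..1..2..3
After op 2 (insert('e')): buffer="bxbehobecube" (len 12), cursors c1@4 c2@8 c3@12, authorship ..11..22..33
After op 3 (insert('u')): buffer="bxbeuhobeucubeu" (len 15), cursors c1@5 c2@10 c3@15, authorship ..111..222..333
After op 4 (move_left): buffer="bxbeuhobeucubeu" (len 15), cursors c1@4 c2@9 c3@14, authorship ..111..222..333
After op 5 (add_cursor(14)): buffer="bxbeuhobeucubeu" (len 15), cursors c1@4 c2@9 c3@14 c4@14, authorship ..111..222..333
After op 6 (delete): buffer="bxbuhobucuu" (len 11), cursors c1@3 c2@7 c3@10 c4@10, authorship ..11..22..3

Answer: bxbuhobucuu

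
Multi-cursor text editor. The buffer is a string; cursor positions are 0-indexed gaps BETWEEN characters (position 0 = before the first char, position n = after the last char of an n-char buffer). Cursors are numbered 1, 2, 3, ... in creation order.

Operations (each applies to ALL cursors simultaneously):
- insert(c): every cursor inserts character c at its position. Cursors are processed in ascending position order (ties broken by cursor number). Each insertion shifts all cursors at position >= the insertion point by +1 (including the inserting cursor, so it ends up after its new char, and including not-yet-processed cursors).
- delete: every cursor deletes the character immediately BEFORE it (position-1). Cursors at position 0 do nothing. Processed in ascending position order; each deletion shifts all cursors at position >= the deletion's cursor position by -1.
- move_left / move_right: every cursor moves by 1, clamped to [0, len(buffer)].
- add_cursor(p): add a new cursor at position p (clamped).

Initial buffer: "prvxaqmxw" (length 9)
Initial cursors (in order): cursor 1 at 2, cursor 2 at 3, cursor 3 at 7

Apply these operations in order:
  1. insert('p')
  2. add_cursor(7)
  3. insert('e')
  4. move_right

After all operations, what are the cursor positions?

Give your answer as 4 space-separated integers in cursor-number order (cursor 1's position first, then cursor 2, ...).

After op 1 (insert('p')): buffer="prpvpxaqmpxw" (len 12), cursors c1@3 c2@5 c3@10, authorship ..1.2....3..
After op 2 (add_cursor(7)): buffer="prpvpxaqmpxw" (len 12), cursors c1@3 c2@5 c4@7 c3@10, authorship ..1.2....3..
After op 3 (insert('e')): buffer="prpevpexaeqmpexw" (len 16), cursors c1@4 c2@7 c4@10 c3@14, authorship ..11.22..4..33..
After op 4 (move_right): buffer="prpevpexaeqmpexw" (len 16), cursors c1@5 c2@8 c4@11 c3@15, authorship ..11.22..4..33..

Answer: 5 8 15 11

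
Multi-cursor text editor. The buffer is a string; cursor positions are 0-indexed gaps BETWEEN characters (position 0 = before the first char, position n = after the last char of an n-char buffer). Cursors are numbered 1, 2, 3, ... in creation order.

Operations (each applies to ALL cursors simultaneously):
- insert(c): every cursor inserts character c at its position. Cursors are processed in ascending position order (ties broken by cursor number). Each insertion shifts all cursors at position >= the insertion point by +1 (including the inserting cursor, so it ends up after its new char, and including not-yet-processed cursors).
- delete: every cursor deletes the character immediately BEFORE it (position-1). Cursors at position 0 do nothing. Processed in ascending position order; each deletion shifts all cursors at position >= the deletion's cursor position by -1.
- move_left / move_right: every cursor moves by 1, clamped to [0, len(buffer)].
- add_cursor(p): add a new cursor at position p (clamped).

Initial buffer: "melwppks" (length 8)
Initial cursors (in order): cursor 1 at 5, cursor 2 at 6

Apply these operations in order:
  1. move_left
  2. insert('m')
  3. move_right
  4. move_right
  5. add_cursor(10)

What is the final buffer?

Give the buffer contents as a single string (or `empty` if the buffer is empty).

After op 1 (move_left): buffer="melwppks" (len 8), cursors c1@4 c2@5, authorship ........
After op 2 (insert('m')): buffer="melwmpmpks" (len 10), cursors c1@5 c2@7, authorship ....1.2...
After op 3 (move_right): buffer="melwmpmpks" (len 10), cursors c1@6 c2@8, authorship ....1.2...
After op 4 (move_right): buffer="melwmpmpks" (len 10), cursors c1@7 c2@9, authorship ....1.2...
After op 5 (add_cursor(10)): buffer="melwmpmpks" (len 10), cursors c1@7 c2@9 c3@10, authorship ....1.2...

Answer: melwmpmpks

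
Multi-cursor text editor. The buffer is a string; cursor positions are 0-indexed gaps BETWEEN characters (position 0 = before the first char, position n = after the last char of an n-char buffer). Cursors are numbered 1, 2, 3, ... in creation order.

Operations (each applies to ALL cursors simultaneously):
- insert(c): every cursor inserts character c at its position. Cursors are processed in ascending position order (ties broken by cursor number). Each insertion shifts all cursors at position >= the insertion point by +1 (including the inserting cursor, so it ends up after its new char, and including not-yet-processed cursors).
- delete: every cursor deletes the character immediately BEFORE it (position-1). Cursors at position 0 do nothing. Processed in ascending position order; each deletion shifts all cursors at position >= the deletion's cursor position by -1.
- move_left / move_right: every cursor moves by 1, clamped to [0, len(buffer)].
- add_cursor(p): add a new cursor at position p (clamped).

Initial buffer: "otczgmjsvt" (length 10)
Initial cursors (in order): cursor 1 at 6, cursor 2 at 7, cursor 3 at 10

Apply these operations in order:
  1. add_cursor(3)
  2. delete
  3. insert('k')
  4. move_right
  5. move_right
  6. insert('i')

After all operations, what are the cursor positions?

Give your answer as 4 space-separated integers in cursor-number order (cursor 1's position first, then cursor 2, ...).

After op 1 (add_cursor(3)): buffer="otczgmjsvt" (len 10), cursors c4@3 c1@6 c2@7 c3@10, authorship ..........
After op 2 (delete): buffer="otzgsv" (len 6), cursors c4@2 c1@4 c2@4 c3@6, authorship ......
After op 3 (insert('k')): buffer="otkzgkksvk" (len 10), cursors c4@3 c1@7 c2@7 c3@10, authorship ..4..12..3
After op 4 (move_right): buffer="otkzgkksvk" (len 10), cursors c4@4 c1@8 c2@8 c3@10, authorship ..4..12..3
After op 5 (move_right): buffer="otkzgkksvk" (len 10), cursors c4@5 c1@9 c2@9 c3@10, authorship ..4..12..3
After op 6 (insert('i')): buffer="otkzgikksviiki" (len 14), cursors c4@6 c1@12 c2@12 c3@14, authorship ..4..412..1233

Answer: 12 12 14 6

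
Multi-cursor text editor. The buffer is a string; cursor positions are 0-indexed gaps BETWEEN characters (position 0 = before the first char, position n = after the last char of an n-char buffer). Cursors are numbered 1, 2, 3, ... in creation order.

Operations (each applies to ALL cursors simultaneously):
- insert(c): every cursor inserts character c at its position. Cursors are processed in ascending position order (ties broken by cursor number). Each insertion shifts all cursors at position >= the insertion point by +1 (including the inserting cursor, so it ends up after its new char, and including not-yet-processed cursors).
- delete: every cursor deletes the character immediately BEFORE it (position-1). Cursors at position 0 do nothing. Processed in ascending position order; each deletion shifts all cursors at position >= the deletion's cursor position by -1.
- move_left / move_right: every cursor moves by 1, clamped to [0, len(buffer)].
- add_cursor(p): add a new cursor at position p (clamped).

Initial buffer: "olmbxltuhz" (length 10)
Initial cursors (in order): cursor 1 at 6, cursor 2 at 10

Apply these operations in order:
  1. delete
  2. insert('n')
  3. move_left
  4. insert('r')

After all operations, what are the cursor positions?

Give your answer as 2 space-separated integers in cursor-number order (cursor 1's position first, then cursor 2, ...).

Answer: 6 11

Derivation:
After op 1 (delete): buffer="olmbxtuh" (len 8), cursors c1@5 c2@8, authorship ........
After op 2 (insert('n')): buffer="olmbxntuhn" (len 10), cursors c1@6 c2@10, authorship .....1...2
After op 3 (move_left): buffer="olmbxntuhn" (len 10), cursors c1@5 c2@9, authorship .....1...2
After op 4 (insert('r')): buffer="olmbxrntuhrn" (len 12), cursors c1@6 c2@11, authorship .....11...22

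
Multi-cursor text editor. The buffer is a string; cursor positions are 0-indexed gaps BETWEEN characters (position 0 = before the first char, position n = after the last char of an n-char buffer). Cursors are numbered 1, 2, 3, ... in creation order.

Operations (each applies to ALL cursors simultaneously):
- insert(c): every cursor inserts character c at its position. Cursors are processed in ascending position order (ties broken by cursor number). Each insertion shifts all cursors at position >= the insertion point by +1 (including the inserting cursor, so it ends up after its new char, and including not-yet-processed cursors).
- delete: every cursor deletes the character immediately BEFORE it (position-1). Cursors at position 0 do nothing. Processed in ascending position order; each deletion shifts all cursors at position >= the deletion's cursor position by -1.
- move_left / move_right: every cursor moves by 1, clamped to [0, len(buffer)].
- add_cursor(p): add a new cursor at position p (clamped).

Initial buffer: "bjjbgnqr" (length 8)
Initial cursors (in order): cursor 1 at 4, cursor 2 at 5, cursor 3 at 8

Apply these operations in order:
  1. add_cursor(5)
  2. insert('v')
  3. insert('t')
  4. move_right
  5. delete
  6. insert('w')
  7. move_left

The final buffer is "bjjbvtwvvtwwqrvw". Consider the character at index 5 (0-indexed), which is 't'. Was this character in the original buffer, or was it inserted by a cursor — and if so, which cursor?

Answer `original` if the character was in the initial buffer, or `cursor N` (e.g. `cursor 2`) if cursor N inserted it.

Answer: cursor 1

Derivation:
After op 1 (add_cursor(5)): buffer="bjjbgnqr" (len 8), cursors c1@4 c2@5 c4@5 c3@8, authorship ........
After op 2 (insert('v')): buffer="bjjbvgvvnqrv" (len 12), cursors c1@5 c2@8 c4@8 c3@12, authorship ....1.24...3
After op 3 (insert('t')): buffer="bjjbvtgvvttnqrvt" (len 16), cursors c1@6 c2@11 c4@11 c3@16, authorship ....11.2424...33
After op 4 (move_right): buffer="bjjbvtgvvttnqrvt" (len 16), cursors c1@7 c2@12 c4@12 c3@16, authorship ....11.2424...33
After op 5 (delete): buffer="bjjbvtvvtqrv" (len 12), cursors c1@6 c2@9 c4@9 c3@12, authorship ....11242..3
After op 6 (insert('w')): buffer="bjjbvtwvvtwwqrvw" (len 16), cursors c1@7 c2@12 c4@12 c3@16, authorship ....11124224..33
After op 7 (move_left): buffer="bjjbvtwvvtwwqrvw" (len 16), cursors c1@6 c2@11 c4@11 c3@15, authorship ....11124224..33
Authorship (.=original, N=cursor N): . . . . 1 1 1 2 4 2 2 4 . . 3 3
Index 5: author = 1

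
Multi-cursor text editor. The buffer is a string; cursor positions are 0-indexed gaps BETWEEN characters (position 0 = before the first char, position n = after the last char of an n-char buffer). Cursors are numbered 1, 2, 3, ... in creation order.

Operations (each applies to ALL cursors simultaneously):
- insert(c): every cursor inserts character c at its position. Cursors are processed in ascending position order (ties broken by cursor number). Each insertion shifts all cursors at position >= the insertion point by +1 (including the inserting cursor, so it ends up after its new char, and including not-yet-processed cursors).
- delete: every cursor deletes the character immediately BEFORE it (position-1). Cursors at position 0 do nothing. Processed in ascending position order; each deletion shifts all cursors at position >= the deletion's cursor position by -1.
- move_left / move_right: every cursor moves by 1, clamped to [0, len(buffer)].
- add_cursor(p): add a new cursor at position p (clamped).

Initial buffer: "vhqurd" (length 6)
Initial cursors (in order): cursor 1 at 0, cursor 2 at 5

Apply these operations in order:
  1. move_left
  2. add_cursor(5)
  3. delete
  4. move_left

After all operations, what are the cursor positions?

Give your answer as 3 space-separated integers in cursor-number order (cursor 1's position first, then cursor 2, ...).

Answer: 0 2 2

Derivation:
After op 1 (move_left): buffer="vhqurd" (len 6), cursors c1@0 c2@4, authorship ......
After op 2 (add_cursor(5)): buffer="vhqurd" (len 6), cursors c1@0 c2@4 c3@5, authorship ......
After op 3 (delete): buffer="vhqd" (len 4), cursors c1@0 c2@3 c3@3, authorship ....
After op 4 (move_left): buffer="vhqd" (len 4), cursors c1@0 c2@2 c3@2, authorship ....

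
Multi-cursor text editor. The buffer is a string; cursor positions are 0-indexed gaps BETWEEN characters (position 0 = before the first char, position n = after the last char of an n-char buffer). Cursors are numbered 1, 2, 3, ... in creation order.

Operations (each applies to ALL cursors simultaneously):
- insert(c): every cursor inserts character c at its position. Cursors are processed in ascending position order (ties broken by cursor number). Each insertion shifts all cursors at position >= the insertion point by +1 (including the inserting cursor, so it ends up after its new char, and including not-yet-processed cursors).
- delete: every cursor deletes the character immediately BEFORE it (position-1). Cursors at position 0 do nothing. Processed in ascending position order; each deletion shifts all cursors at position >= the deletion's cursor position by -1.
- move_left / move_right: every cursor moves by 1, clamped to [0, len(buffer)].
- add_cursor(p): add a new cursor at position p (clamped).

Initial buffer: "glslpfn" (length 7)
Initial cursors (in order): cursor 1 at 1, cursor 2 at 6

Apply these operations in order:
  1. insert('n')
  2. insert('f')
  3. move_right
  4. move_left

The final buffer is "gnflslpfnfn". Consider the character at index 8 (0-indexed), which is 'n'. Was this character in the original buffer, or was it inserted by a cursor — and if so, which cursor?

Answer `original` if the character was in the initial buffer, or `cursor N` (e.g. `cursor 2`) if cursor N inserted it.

Answer: cursor 2

Derivation:
After op 1 (insert('n')): buffer="gnlslpfnn" (len 9), cursors c1@2 c2@8, authorship .1.....2.
After op 2 (insert('f')): buffer="gnflslpfnfn" (len 11), cursors c1@3 c2@10, authorship .11.....22.
After op 3 (move_right): buffer="gnflslpfnfn" (len 11), cursors c1@4 c2@11, authorship .11.....22.
After op 4 (move_left): buffer="gnflslpfnfn" (len 11), cursors c1@3 c2@10, authorship .11.....22.
Authorship (.=original, N=cursor N): . 1 1 . . . . . 2 2 .
Index 8: author = 2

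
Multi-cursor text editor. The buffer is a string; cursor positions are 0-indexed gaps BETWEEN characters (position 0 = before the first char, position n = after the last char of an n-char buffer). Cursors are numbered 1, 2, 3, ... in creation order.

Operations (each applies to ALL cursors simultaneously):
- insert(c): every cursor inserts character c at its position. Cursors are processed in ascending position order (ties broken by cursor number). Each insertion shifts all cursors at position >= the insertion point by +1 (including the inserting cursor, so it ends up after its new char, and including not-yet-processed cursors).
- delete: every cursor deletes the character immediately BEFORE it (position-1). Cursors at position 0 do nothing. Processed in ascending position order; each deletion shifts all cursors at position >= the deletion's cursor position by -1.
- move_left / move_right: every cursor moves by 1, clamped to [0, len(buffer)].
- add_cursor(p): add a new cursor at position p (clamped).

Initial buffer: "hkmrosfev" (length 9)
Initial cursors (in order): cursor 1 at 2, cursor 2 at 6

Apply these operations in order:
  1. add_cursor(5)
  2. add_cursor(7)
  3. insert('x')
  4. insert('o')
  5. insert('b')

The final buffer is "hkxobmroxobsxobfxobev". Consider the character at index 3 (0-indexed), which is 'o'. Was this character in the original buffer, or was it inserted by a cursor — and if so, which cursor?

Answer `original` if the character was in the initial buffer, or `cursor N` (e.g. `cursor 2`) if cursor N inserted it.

Answer: cursor 1

Derivation:
After op 1 (add_cursor(5)): buffer="hkmrosfev" (len 9), cursors c1@2 c3@5 c2@6, authorship .........
After op 2 (add_cursor(7)): buffer="hkmrosfev" (len 9), cursors c1@2 c3@5 c2@6 c4@7, authorship .........
After op 3 (insert('x')): buffer="hkxmroxsxfxev" (len 13), cursors c1@3 c3@7 c2@9 c4@11, authorship ..1...3.2.4..
After op 4 (insert('o')): buffer="hkxomroxosxofxoev" (len 17), cursors c1@4 c3@9 c2@12 c4@15, authorship ..11...33.22.44..
After op 5 (insert('b')): buffer="hkxobmroxobsxobfxobev" (len 21), cursors c1@5 c3@11 c2@15 c4@19, authorship ..111...333.222.444..
Authorship (.=original, N=cursor N): . . 1 1 1 . . . 3 3 3 . 2 2 2 . 4 4 4 . .
Index 3: author = 1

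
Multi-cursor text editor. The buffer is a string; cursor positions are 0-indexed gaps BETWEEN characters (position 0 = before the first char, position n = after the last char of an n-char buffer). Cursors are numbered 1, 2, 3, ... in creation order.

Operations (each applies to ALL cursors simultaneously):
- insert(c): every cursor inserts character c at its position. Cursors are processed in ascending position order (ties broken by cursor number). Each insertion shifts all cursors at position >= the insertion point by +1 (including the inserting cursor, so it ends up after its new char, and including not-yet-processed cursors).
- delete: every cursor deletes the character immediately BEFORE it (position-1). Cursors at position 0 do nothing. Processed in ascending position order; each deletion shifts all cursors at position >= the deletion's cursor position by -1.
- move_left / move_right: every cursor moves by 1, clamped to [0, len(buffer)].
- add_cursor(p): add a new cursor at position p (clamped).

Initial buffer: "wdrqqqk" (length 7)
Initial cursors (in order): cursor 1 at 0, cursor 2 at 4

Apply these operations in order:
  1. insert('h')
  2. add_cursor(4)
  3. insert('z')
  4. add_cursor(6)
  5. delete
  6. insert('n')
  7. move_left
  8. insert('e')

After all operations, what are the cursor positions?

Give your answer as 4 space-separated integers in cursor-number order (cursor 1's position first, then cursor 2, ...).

After op 1 (insert('h')): buffer="hwdrqhqqk" (len 9), cursors c1@1 c2@6, authorship 1....2...
After op 2 (add_cursor(4)): buffer="hwdrqhqqk" (len 9), cursors c1@1 c3@4 c2@6, authorship 1....2...
After op 3 (insert('z')): buffer="hzwdrzqhzqqk" (len 12), cursors c1@2 c3@6 c2@9, authorship 11...3.22...
After op 4 (add_cursor(6)): buffer="hzwdrzqhzqqk" (len 12), cursors c1@2 c3@6 c4@6 c2@9, authorship 11...3.22...
After op 5 (delete): buffer="hwdqhqqk" (len 8), cursors c1@1 c3@3 c4@3 c2@5, authorship 1...2...
After op 6 (insert('n')): buffer="hnwdnnqhnqqk" (len 12), cursors c1@2 c3@6 c4@6 c2@9, authorship 11..34.22...
After op 7 (move_left): buffer="hnwdnnqhnqqk" (len 12), cursors c1@1 c3@5 c4@5 c2@8, authorship 11..34.22...
After op 8 (insert('e')): buffer="henwdneenqhenqqk" (len 16), cursors c1@2 c3@8 c4@8 c2@12, authorship 111..3344.222...

Answer: 2 12 8 8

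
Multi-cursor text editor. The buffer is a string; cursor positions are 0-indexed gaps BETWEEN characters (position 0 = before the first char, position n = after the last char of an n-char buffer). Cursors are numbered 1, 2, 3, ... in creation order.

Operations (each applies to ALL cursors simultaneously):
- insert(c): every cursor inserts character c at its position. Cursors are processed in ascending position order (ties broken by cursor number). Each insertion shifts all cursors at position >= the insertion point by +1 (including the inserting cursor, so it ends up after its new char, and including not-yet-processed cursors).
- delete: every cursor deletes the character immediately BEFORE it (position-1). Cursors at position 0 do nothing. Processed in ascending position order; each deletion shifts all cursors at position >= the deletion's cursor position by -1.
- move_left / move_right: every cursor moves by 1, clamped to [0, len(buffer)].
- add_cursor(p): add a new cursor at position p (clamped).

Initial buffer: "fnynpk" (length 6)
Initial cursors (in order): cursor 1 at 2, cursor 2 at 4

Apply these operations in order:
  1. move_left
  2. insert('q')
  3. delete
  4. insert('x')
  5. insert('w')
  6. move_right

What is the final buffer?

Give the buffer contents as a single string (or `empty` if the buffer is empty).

After op 1 (move_left): buffer="fnynpk" (len 6), cursors c1@1 c2@3, authorship ......
After op 2 (insert('q')): buffer="fqnyqnpk" (len 8), cursors c1@2 c2@5, authorship .1..2...
After op 3 (delete): buffer="fnynpk" (len 6), cursors c1@1 c2@3, authorship ......
After op 4 (insert('x')): buffer="fxnyxnpk" (len 8), cursors c1@2 c2@5, authorship .1..2...
After op 5 (insert('w')): buffer="fxwnyxwnpk" (len 10), cursors c1@3 c2@7, authorship .11..22...
After op 6 (move_right): buffer="fxwnyxwnpk" (len 10), cursors c1@4 c2@8, authorship .11..22...

Answer: fxwnyxwnpk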